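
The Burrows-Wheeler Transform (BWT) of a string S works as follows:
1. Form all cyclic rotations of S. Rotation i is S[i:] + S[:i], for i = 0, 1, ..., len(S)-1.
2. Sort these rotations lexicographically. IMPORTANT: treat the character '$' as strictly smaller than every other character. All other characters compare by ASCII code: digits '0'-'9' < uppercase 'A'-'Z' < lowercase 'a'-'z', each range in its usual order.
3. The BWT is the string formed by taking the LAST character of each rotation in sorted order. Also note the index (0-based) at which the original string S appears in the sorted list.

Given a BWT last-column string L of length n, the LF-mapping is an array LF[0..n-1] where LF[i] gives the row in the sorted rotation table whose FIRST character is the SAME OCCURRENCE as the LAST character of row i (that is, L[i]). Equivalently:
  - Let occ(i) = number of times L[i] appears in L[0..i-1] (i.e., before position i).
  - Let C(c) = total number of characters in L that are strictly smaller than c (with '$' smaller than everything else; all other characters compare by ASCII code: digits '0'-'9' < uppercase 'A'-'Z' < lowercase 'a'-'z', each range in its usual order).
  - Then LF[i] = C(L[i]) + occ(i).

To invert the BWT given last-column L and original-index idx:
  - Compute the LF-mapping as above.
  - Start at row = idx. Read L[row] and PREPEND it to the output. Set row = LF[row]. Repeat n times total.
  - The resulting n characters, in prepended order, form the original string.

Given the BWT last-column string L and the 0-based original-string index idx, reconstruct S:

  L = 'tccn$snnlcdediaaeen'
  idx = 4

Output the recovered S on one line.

Answer: candleincandescent$

Derivation:
LF mapping: 18 3 4 13 0 17 14 15 12 5 6 8 7 11 1 2 9 10 16
Walk LF starting at row 4, prepending L[row]:
  step 1: row=4, L[4]='$', prepend. Next row=LF[4]=0
  step 2: row=0, L[0]='t', prepend. Next row=LF[0]=18
  step 3: row=18, L[18]='n', prepend. Next row=LF[18]=16
  step 4: row=16, L[16]='e', prepend. Next row=LF[16]=9
  step 5: row=9, L[9]='c', prepend. Next row=LF[9]=5
  step 6: row=5, L[5]='s', prepend. Next row=LF[5]=17
  step 7: row=17, L[17]='e', prepend. Next row=LF[17]=10
  step 8: row=10, L[10]='d', prepend. Next row=LF[10]=6
  step 9: row=6, L[6]='n', prepend. Next row=LF[6]=14
  step 10: row=14, L[14]='a', prepend. Next row=LF[14]=1
  step 11: row=1, L[1]='c', prepend. Next row=LF[1]=3
  step 12: row=3, L[3]='n', prepend. Next row=LF[3]=13
  step 13: row=13, L[13]='i', prepend. Next row=LF[13]=11
  step 14: row=11, L[11]='e', prepend. Next row=LF[11]=8
  step 15: row=8, L[8]='l', prepend. Next row=LF[8]=12
  step 16: row=12, L[12]='d', prepend. Next row=LF[12]=7
  step 17: row=7, L[7]='n', prepend. Next row=LF[7]=15
  step 18: row=15, L[15]='a', prepend. Next row=LF[15]=2
  step 19: row=2, L[2]='c', prepend. Next row=LF[2]=4
Reversed output: candleincandescent$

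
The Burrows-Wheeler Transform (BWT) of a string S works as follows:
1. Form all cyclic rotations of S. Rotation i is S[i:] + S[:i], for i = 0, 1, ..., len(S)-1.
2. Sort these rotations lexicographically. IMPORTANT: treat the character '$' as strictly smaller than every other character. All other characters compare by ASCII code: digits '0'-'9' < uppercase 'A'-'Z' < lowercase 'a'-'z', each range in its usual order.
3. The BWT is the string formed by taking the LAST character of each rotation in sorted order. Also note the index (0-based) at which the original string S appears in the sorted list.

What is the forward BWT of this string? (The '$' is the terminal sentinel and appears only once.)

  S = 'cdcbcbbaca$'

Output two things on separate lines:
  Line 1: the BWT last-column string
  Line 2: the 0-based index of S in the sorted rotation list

All 11 rotations (rotation i = S[i:]+S[:i]):
  rot[0] = cdcbcbbaca$
  rot[1] = dcbcbbaca$c
  rot[2] = cbcbbaca$cd
  rot[3] = bcbbaca$cdc
  rot[4] = cbbaca$cdcb
  rot[5] = bbaca$cdcbc
  rot[6] = baca$cdcbcb
  rot[7] = aca$cdcbcbb
  rot[8] = ca$cdcbcbba
  rot[9] = a$cdcbcbbac
  rot[10] = $cdcbcbbaca
Sorted (with $ < everything):
  sorted[0] = $cdcbcbbaca  (last char: 'a')
  sorted[1] = a$cdcbcbbac  (last char: 'c')
  sorted[2] = aca$cdcbcbb  (last char: 'b')
  sorted[3] = baca$cdcbcb  (last char: 'b')
  sorted[4] = bbaca$cdcbc  (last char: 'c')
  sorted[5] = bcbbaca$cdc  (last char: 'c')
  sorted[6] = ca$cdcbcbba  (last char: 'a')
  sorted[7] = cbbaca$cdcb  (last char: 'b')
  sorted[8] = cbcbbaca$cd  (last char: 'd')
  sorted[9] = cdcbcbbaca$  (last char: '$')
  sorted[10] = dcbcbbaca$c  (last char: 'c')
Last column: acbbccabd$c
Original string S is at sorted index 9

Answer: acbbccabd$c
9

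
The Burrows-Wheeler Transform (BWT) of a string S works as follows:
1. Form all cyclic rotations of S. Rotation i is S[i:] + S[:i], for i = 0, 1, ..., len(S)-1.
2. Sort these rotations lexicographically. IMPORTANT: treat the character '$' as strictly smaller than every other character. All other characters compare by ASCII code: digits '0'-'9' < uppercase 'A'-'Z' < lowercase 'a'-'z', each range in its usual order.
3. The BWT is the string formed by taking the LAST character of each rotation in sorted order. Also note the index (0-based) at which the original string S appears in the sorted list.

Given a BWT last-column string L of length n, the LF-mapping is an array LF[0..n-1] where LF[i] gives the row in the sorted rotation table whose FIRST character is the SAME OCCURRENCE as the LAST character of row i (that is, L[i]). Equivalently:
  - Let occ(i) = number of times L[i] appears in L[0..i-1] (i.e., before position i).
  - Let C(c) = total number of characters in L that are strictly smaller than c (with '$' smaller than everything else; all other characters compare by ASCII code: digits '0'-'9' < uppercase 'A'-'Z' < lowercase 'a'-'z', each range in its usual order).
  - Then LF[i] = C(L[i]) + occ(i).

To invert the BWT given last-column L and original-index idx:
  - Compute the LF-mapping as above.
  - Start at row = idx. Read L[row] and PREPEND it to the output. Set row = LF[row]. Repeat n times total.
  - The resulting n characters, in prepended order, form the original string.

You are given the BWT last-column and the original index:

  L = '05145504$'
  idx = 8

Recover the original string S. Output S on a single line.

Answer: 54541050$

Derivation:
LF mapping: 1 6 3 4 7 8 2 5 0
Walk LF starting at row 8, prepending L[row]:
  step 1: row=8, L[8]='$', prepend. Next row=LF[8]=0
  step 2: row=0, L[0]='0', prepend. Next row=LF[0]=1
  step 3: row=1, L[1]='5', prepend. Next row=LF[1]=6
  step 4: row=6, L[6]='0', prepend. Next row=LF[6]=2
  step 5: row=2, L[2]='1', prepend. Next row=LF[2]=3
  step 6: row=3, L[3]='4', prepend. Next row=LF[3]=4
  step 7: row=4, L[4]='5', prepend. Next row=LF[4]=7
  step 8: row=7, L[7]='4', prepend. Next row=LF[7]=5
  step 9: row=5, L[5]='5', prepend. Next row=LF[5]=8
Reversed output: 54541050$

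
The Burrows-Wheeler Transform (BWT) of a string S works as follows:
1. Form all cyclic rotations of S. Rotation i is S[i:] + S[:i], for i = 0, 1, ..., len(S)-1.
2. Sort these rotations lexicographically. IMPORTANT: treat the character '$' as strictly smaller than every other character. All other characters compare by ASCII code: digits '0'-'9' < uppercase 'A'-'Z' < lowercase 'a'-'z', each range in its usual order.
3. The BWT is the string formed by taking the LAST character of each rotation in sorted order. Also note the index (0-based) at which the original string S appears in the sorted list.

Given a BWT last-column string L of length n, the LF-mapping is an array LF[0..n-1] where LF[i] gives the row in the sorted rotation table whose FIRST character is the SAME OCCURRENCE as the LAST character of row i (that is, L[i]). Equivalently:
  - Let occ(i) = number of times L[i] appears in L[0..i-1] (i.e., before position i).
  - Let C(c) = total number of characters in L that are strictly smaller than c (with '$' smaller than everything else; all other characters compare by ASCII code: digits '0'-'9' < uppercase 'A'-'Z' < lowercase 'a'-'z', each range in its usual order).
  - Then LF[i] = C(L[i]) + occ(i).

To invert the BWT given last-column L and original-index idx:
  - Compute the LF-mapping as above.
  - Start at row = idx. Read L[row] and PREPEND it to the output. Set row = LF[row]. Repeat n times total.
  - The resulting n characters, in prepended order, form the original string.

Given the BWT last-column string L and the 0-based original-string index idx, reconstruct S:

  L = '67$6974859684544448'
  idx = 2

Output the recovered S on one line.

LF mapping: 9 12 0 10 17 13 1 14 7 18 11 15 2 8 3 4 5 6 16
Walk LF starting at row 2, prepending L[row]:
  step 1: row=2, L[2]='$', prepend. Next row=LF[2]=0
  step 2: row=0, L[0]='6', prepend. Next row=LF[0]=9
  step 3: row=9, L[9]='9', prepend. Next row=LF[9]=18
  step 4: row=18, L[18]='8', prepend. Next row=LF[18]=16
  step 5: row=16, L[16]='4', prepend. Next row=LF[16]=5
  step 6: row=5, L[5]='7', prepend. Next row=LF[5]=13
  step 7: row=13, L[13]='5', prepend. Next row=LF[13]=8
  step 8: row=8, L[8]='5', prepend. Next row=LF[8]=7
  step 9: row=7, L[7]='8', prepend. Next row=LF[7]=14
  step 10: row=14, L[14]='4', prepend. Next row=LF[14]=3
  step 11: row=3, L[3]='6', prepend. Next row=LF[3]=10
  step 12: row=10, L[10]='6', prepend. Next row=LF[10]=11
  step 13: row=11, L[11]='8', prepend. Next row=LF[11]=15
  step 14: row=15, L[15]='4', prepend. Next row=LF[15]=4
  step 15: row=4, L[4]='9', prepend. Next row=LF[4]=17
  step 16: row=17, L[17]='4', prepend. Next row=LF[17]=6
  step 17: row=6, L[6]='4', prepend. Next row=LF[6]=1
  step 18: row=1, L[1]='7', prepend. Next row=LF[1]=12
  step 19: row=12, L[12]='4', prepend. Next row=LF[12]=2
Reversed output: 474494866485574896$

Answer: 474494866485574896$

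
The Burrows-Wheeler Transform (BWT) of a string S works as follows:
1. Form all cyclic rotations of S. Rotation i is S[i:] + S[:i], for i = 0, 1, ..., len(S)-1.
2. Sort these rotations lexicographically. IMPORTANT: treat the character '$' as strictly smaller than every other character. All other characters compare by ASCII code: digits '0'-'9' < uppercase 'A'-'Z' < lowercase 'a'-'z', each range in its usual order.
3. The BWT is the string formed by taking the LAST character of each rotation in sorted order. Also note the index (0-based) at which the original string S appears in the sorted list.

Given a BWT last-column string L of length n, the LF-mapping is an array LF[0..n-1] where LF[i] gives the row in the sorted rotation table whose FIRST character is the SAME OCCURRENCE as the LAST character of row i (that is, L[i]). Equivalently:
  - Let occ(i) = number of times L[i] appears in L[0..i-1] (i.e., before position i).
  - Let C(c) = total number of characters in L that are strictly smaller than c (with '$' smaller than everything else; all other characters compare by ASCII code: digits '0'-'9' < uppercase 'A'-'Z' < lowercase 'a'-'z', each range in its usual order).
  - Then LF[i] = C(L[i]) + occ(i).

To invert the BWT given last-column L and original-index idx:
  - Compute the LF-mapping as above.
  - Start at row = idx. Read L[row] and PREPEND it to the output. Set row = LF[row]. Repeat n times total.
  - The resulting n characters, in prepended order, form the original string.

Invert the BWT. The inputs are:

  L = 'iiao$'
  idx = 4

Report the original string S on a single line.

Answer: oiai$

Derivation:
LF mapping: 2 3 1 4 0
Walk LF starting at row 4, prepending L[row]:
  step 1: row=4, L[4]='$', prepend. Next row=LF[4]=0
  step 2: row=0, L[0]='i', prepend. Next row=LF[0]=2
  step 3: row=2, L[2]='a', prepend. Next row=LF[2]=1
  step 4: row=1, L[1]='i', prepend. Next row=LF[1]=3
  step 5: row=3, L[3]='o', prepend. Next row=LF[3]=4
Reversed output: oiai$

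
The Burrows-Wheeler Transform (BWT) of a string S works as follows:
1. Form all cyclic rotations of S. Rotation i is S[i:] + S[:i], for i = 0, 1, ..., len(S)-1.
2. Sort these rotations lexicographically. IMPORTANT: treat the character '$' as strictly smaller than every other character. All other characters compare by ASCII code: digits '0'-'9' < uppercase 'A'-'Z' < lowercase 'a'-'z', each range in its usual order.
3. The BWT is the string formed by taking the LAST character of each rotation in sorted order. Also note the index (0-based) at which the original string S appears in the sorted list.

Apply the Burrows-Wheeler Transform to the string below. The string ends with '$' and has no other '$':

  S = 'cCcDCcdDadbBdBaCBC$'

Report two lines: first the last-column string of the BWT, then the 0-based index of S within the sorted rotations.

Answer: CCdbBacDcdBDd$CCBca
13

Derivation:
All 19 rotations (rotation i = S[i:]+S[:i]):
  rot[0] = cCcDCcdDadbBdBaCBC$
  rot[1] = CcDCcdDadbBdBaCBC$c
  rot[2] = cDCcdDadbBdBaCBC$cC
  rot[3] = DCcdDadbBdBaCBC$cCc
  rot[4] = CcdDadbBdBaCBC$cCcD
  rot[5] = cdDadbBdBaCBC$cCcDC
  rot[6] = dDadbBdBaCBC$cCcDCc
  rot[7] = DadbBdBaCBC$cCcDCcd
  rot[8] = adbBdBaCBC$cCcDCcdD
  rot[9] = dbBdBaCBC$cCcDCcdDa
  rot[10] = bBdBaCBC$cCcDCcdDad
  rot[11] = BdBaCBC$cCcDCcdDadb
  rot[12] = dBaCBC$cCcDCcdDadbB
  rot[13] = BaCBC$cCcDCcdDadbBd
  rot[14] = aCBC$cCcDCcdDadbBdB
  rot[15] = CBC$cCcDCcdDadbBdBa
  rot[16] = BC$cCcDCcdDadbBdBaC
  rot[17] = C$cCcDCcdDadbBdBaCB
  rot[18] = $cCcDCcdDadbBdBaCBC
Sorted (with $ < everything):
  sorted[0] = $cCcDCcdDadbBdBaCBC  (last char: 'C')
  sorted[1] = BC$cCcDCcdDadbBdBaC  (last char: 'C')
  sorted[2] = BaCBC$cCcDCcdDadbBd  (last char: 'd')
  sorted[3] = BdBaCBC$cCcDCcdDadb  (last char: 'b')
  sorted[4] = C$cCcDCcdDadbBdBaCB  (last char: 'B')
  sorted[5] = CBC$cCcDCcdDadbBdBa  (last char: 'a')
  sorted[6] = CcDCcdDadbBdBaCBC$c  (last char: 'c')
  sorted[7] = CcdDadbBdBaCBC$cCcD  (last char: 'D')
  sorted[8] = DCcdDadbBdBaCBC$cCc  (last char: 'c')
  sorted[9] = DadbBdBaCBC$cCcDCcd  (last char: 'd')
  sorted[10] = aCBC$cCcDCcdDadbBdB  (last char: 'B')
  sorted[11] = adbBdBaCBC$cCcDCcdD  (last char: 'D')
  sorted[12] = bBdBaCBC$cCcDCcdDad  (last char: 'd')
  sorted[13] = cCcDCcdDadbBdBaCBC$  (last char: '$')
  sorted[14] = cDCcdDadbBdBaCBC$cC  (last char: 'C')
  sorted[15] = cdDadbBdBaCBC$cCcDC  (last char: 'C')
  sorted[16] = dBaCBC$cCcDCcdDadbB  (last char: 'B')
  sorted[17] = dDadbBdBaCBC$cCcDCc  (last char: 'c')
  sorted[18] = dbBdBaCBC$cCcDCcdDa  (last char: 'a')
Last column: CCdbBacDcdBDd$CCBca
Original string S is at sorted index 13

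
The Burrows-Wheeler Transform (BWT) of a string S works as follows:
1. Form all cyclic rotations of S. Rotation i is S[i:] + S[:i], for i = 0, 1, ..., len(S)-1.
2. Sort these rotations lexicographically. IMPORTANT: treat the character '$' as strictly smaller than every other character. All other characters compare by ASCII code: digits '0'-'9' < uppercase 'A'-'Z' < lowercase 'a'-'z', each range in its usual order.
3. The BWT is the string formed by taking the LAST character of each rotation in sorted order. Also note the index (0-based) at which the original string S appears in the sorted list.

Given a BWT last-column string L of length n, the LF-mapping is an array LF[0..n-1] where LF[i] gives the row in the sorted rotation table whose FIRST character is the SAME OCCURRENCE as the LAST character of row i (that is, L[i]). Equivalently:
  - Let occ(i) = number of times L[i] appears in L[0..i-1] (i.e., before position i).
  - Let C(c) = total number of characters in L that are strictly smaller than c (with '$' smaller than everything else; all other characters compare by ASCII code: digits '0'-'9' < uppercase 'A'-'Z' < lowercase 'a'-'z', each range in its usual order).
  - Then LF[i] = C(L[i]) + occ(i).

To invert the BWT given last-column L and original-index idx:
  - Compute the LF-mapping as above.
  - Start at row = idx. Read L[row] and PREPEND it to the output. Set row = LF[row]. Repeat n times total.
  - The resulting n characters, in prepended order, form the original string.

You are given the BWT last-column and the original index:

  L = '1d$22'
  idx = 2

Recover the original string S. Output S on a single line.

LF mapping: 1 4 0 2 3
Walk LF starting at row 2, prepending L[row]:
  step 1: row=2, L[2]='$', prepend. Next row=LF[2]=0
  step 2: row=0, L[0]='1', prepend. Next row=LF[0]=1
  step 3: row=1, L[1]='d', prepend. Next row=LF[1]=4
  step 4: row=4, L[4]='2', prepend. Next row=LF[4]=3
  step 5: row=3, L[3]='2', prepend. Next row=LF[3]=2
Reversed output: 22d1$

Answer: 22d1$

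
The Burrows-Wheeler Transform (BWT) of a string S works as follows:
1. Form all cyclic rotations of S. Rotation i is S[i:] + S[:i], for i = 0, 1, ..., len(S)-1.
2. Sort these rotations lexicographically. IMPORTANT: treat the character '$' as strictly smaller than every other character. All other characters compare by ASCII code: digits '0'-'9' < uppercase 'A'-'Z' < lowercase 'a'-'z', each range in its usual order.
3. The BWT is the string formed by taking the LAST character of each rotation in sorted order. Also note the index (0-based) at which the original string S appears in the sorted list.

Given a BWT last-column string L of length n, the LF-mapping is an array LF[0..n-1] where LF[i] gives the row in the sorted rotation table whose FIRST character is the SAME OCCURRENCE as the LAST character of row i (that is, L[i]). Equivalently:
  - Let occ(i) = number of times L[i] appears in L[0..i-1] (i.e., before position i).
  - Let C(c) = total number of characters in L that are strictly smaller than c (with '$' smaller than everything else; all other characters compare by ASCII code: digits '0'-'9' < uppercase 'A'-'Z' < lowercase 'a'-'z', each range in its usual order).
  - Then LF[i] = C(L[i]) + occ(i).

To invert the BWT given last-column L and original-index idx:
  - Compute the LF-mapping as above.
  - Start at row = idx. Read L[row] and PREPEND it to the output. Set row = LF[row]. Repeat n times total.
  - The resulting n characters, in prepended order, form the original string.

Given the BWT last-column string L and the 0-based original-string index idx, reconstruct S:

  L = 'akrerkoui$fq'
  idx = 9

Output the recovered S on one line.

Answer: refriquokka$

Derivation:
LF mapping: 1 5 9 2 10 6 7 11 4 0 3 8
Walk LF starting at row 9, prepending L[row]:
  step 1: row=9, L[9]='$', prepend. Next row=LF[9]=0
  step 2: row=0, L[0]='a', prepend. Next row=LF[0]=1
  step 3: row=1, L[1]='k', prepend. Next row=LF[1]=5
  step 4: row=5, L[5]='k', prepend. Next row=LF[5]=6
  step 5: row=6, L[6]='o', prepend. Next row=LF[6]=7
  step 6: row=7, L[7]='u', prepend. Next row=LF[7]=11
  step 7: row=11, L[11]='q', prepend. Next row=LF[11]=8
  step 8: row=8, L[8]='i', prepend. Next row=LF[8]=4
  step 9: row=4, L[4]='r', prepend. Next row=LF[4]=10
  step 10: row=10, L[10]='f', prepend. Next row=LF[10]=3
  step 11: row=3, L[3]='e', prepend. Next row=LF[3]=2
  step 12: row=2, L[2]='r', prepend. Next row=LF[2]=9
Reversed output: refriquokka$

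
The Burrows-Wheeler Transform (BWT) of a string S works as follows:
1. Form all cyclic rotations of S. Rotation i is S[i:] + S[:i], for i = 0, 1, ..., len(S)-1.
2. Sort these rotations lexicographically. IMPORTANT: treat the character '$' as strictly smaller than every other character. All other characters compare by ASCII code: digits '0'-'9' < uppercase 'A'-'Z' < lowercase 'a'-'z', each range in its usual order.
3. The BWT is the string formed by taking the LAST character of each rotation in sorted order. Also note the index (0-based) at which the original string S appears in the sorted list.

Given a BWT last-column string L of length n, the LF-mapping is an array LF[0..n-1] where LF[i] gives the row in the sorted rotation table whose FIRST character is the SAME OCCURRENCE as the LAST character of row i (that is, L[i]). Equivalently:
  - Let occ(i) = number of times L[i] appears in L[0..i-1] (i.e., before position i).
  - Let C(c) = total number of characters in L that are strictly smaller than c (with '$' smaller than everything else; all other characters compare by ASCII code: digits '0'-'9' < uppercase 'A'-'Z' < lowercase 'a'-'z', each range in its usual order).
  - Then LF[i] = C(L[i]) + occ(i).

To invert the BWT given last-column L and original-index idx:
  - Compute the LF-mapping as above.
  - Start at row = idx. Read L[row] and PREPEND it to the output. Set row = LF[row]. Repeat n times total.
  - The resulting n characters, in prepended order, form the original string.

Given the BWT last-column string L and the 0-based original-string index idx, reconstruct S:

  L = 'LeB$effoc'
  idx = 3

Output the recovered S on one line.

LF mapping: 2 4 1 0 5 6 7 8 3
Walk LF starting at row 3, prepending L[row]:
  step 1: row=3, L[3]='$', prepend. Next row=LF[3]=0
  step 2: row=0, L[0]='L', prepend. Next row=LF[0]=2
  step 3: row=2, L[2]='B', prepend. Next row=LF[2]=1
  step 4: row=1, L[1]='e', prepend. Next row=LF[1]=4
  step 5: row=4, L[4]='e', prepend. Next row=LF[4]=5
  step 6: row=5, L[5]='f', prepend. Next row=LF[5]=6
  step 7: row=6, L[6]='f', prepend. Next row=LF[6]=7
  step 8: row=7, L[7]='o', prepend. Next row=LF[7]=8
  step 9: row=8, L[8]='c', prepend. Next row=LF[8]=3
Reversed output: coffeeBL$

Answer: coffeeBL$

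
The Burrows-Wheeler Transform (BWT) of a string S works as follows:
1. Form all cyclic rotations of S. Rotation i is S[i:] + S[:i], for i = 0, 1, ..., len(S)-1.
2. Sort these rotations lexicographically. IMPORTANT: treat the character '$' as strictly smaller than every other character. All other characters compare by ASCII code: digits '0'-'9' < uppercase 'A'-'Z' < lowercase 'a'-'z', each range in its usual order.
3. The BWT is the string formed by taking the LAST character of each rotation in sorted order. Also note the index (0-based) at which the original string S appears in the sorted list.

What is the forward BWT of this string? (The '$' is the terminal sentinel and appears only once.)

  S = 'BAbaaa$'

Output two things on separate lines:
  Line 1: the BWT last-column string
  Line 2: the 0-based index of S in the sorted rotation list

All 7 rotations (rotation i = S[i:]+S[:i]):
  rot[0] = BAbaaa$
  rot[1] = Abaaa$B
  rot[2] = baaa$BA
  rot[3] = aaa$BAb
  rot[4] = aa$BAba
  rot[5] = a$BAbaa
  rot[6] = $BAbaaa
Sorted (with $ < everything):
  sorted[0] = $BAbaaa  (last char: 'a')
  sorted[1] = Abaaa$B  (last char: 'B')
  sorted[2] = BAbaaa$  (last char: '$')
  sorted[3] = a$BAbaa  (last char: 'a')
  sorted[4] = aa$BAba  (last char: 'a')
  sorted[5] = aaa$BAb  (last char: 'b')
  sorted[6] = baaa$BA  (last char: 'A')
Last column: aB$aabA
Original string S is at sorted index 2

Answer: aB$aabA
2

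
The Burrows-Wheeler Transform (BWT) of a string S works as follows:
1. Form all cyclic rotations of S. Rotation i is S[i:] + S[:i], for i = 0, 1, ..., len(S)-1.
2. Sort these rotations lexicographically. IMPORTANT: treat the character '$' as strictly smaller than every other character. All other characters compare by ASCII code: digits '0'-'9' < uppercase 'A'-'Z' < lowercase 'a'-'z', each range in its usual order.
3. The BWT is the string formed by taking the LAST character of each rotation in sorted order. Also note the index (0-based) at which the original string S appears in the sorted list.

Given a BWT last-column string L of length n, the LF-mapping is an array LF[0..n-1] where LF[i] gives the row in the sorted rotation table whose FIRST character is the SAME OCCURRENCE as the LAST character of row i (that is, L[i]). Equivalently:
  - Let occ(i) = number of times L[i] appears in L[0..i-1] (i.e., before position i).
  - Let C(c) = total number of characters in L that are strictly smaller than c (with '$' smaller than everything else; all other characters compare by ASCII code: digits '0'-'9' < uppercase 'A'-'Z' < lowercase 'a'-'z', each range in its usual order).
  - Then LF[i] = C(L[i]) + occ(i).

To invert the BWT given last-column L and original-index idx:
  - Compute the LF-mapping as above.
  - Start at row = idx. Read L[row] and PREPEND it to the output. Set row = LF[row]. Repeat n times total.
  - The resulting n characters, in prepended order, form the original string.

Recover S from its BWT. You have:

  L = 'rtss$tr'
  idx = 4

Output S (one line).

Answer: ssrttr$

Derivation:
LF mapping: 1 5 3 4 0 6 2
Walk LF starting at row 4, prepending L[row]:
  step 1: row=4, L[4]='$', prepend. Next row=LF[4]=0
  step 2: row=0, L[0]='r', prepend. Next row=LF[0]=1
  step 3: row=1, L[1]='t', prepend. Next row=LF[1]=5
  step 4: row=5, L[5]='t', prepend. Next row=LF[5]=6
  step 5: row=6, L[6]='r', prepend. Next row=LF[6]=2
  step 6: row=2, L[2]='s', prepend. Next row=LF[2]=3
  step 7: row=3, L[3]='s', prepend. Next row=LF[3]=4
Reversed output: ssrttr$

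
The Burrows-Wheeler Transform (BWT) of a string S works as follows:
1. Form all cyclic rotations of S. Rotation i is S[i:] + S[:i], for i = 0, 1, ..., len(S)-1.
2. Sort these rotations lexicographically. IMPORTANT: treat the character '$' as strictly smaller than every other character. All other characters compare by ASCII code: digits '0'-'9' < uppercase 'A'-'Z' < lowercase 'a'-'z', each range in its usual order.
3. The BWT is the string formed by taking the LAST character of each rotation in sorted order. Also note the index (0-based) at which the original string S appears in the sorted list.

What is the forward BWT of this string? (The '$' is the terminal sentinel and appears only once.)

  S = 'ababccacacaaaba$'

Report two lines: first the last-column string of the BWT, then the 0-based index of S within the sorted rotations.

All 16 rotations (rotation i = S[i:]+S[:i]):
  rot[0] = ababccacacaaaba$
  rot[1] = babccacacaaaba$a
  rot[2] = abccacacaaaba$ab
  rot[3] = bccacacaaaba$aba
  rot[4] = ccacacaaaba$abab
  rot[5] = cacacaaaba$ababc
  rot[6] = acacaaaba$ababcc
  rot[7] = cacaaaba$ababcca
  rot[8] = acaaaba$ababccac
  rot[9] = caaaba$ababccaca
  rot[10] = aaaba$ababccacac
  rot[11] = aaba$ababccacaca
  rot[12] = aba$ababccacacaa
  rot[13] = ba$ababccacacaaa
  rot[14] = a$ababccacacaaab
  rot[15] = $ababccacacaaaba
Sorted (with $ < everything):
  sorted[0] = $ababccacacaaaba  (last char: 'a')
  sorted[1] = a$ababccacacaaab  (last char: 'b')
  sorted[2] = aaaba$ababccacac  (last char: 'c')
  sorted[3] = aaba$ababccacaca  (last char: 'a')
  sorted[4] = aba$ababccacacaa  (last char: 'a')
  sorted[5] = ababccacacaaaba$  (last char: '$')
  sorted[6] = abccacacaaaba$ab  (last char: 'b')
  sorted[7] = acaaaba$ababccac  (last char: 'c')
  sorted[8] = acacaaaba$ababcc  (last char: 'c')
  sorted[9] = ba$ababccacacaaa  (last char: 'a')
  sorted[10] = babccacacaaaba$a  (last char: 'a')
  sorted[11] = bccacacaaaba$aba  (last char: 'a')
  sorted[12] = caaaba$ababccaca  (last char: 'a')
  sorted[13] = cacaaaba$ababcca  (last char: 'a')
  sorted[14] = cacacaaaba$ababc  (last char: 'c')
  sorted[15] = ccacacaaaba$abab  (last char: 'b')
Last column: abcaa$bccaaaaacb
Original string S is at sorted index 5

Answer: abcaa$bccaaaaacb
5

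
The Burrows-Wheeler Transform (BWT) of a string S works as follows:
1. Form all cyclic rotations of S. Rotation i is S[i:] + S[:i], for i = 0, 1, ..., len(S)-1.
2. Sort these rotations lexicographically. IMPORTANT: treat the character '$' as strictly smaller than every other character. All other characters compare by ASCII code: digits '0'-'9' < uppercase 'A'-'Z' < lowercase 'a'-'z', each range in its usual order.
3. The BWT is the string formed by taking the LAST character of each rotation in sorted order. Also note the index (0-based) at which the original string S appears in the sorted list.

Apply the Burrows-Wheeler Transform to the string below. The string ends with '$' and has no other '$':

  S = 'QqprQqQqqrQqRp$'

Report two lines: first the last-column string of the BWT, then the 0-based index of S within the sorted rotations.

Answer: prr$qqRqQQQQqpq
3

Derivation:
All 15 rotations (rotation i = S[i:]+S[:i]):
  rot[0] = QqprQqQqqrQqRp$
  rot[1] = qprQqQqqrQqRp$Q
  rot[2] = prQqQqqrQqRp$Qq
  rot[3] = rQqQqqrQqRp$Qqp
  rot[4] = QqQqqrQqRp$Qqpr
  rot[5] = qQqqrQqRp$QqprQ
  rot[6] = QqqrQqRp$QqprQq
  rot[7] = qqrQqRp$QqprQqQ
  rot[8] = qrQqRp$QqprQqQq
  rot[9] = rQqRp$QqprQqQqq
  rot[10] = QqRp$QqprQqQqqr
  rot[11] = qRp$QqprQqQqqrQ
  rot[12] = Rp$QqprQqQqqrQq
  rot[13] = p$QqprQqQqqrQqR
  rot[14] = $QqprQqQqqrQqRp
Sorted (with $ < everything):
  sorted[0] = $QqprQqQqqrQqRp  (last char: 'p')
  sorted[1] = QqQqqrQqRp$Qqpr  (last char: 'r')
  sorted[2] = QqRp$QqprQqQqqr  (last char: 'r')
  sorted[3] = QqprQqQqqrQqRp$  (last char: '$')
  sorted[4] = QqqrQqRp$QqprQq  (last char: 'q')
  sorted[5] = Rp$QqprQqQqqrQq  (last char: 'q')
  sorted[6] = p$QqprQqQqqrQqR  (last char: 'R')
  sorted[7] = prQqQqqrQqRp$Qq  (last char: 'q')
  sorted[8] = qQqqrQqRp$QqprQ  (last char: 'Q')
  sorted[9] = qRp$QqprQqQqqrQ  (last char: 'Q')
  sorted[10] = qprQqQqqrQqRp$Q  (last char: 'Q')
  sorted[11] = qqrQqRp$QqprQqQ  (last char: 'Q')
  sorted[12] = qrQqRp$QqprQqQq  (last char: 'q')
  sorted[13] = rQqQqqrQqRp$Qqp  (last char: 'p')
  sorted[14] = rQqRp$QqprQqQqq  (last char: 'q')
Last column: prr$qqRqQQQQqpq
Original string S is at sorted index 3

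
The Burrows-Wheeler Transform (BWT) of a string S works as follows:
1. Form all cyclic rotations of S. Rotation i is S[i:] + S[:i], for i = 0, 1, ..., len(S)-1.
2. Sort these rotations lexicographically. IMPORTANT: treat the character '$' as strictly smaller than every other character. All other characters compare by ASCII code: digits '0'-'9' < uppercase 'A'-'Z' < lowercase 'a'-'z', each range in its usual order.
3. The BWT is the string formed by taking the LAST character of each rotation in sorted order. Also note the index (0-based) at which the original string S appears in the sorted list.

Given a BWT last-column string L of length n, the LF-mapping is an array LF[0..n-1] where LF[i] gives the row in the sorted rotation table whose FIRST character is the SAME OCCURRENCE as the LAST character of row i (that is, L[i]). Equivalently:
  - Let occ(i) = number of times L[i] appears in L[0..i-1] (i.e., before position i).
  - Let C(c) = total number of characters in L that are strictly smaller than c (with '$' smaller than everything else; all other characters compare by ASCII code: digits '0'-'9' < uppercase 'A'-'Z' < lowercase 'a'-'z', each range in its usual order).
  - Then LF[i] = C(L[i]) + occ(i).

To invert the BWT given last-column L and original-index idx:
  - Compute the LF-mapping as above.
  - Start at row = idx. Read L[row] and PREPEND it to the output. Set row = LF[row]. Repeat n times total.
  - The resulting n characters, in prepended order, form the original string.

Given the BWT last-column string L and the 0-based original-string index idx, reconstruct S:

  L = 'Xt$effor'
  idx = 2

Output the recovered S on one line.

Answer: effortX$

Derivation:
LF mapping: 1 7 0 2 3 4 5 6
Walk LF starting at row 2, prepending L[row]:
  step 1: row=2, L[2]='$', prepend. Next row=LF[2]=0
  step 2: row=0, L[0]='X', prepend. Next row=LF[0]=1
  step 3: row=1, L[1]='t', prepend. Next row=LF[1]=7
  step 4: row=7, L[7]='r', prepend. Next row=LF[7]=6
  step 5: row=6, L[6]='o', prepend. Next row=LF[6]=5
  step 6: row=5, L[5]='f', prepend. Next row=LF[5]=4
  step 7: row=4, L[4]='f', prepend. Next row=LF[4]=3
  step 8: row=3, L[3]='e', prepend. Next row=LF[3]=2
Reversed output: effortX$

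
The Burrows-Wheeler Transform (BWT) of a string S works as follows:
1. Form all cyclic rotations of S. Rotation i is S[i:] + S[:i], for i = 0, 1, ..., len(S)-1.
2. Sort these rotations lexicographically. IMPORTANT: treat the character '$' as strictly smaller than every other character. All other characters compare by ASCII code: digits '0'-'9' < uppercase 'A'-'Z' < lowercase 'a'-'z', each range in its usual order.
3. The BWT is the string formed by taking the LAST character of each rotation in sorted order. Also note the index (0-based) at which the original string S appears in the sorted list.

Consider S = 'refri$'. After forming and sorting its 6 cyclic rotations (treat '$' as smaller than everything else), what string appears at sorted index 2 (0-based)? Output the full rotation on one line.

All 6 rotations (rotation i = S[i:]+S[:i]):
  rot[0] = refri$
  rot[1] = efri$r
  rot[2] = fri$re
  rot[3] = ri$ref
  rot[4] = i$refr
  rot[5] = $refri
Sorted (with $ < everything):
  sorted[0] = $refri
  sorted[1] = efri$r
  sorted[2] = fri$re
  sorted[3] = i$refr
  sorted[4] = refri$
  sorted[5] = ri$ref
sorted[2] = fri$re

Answer: fri$re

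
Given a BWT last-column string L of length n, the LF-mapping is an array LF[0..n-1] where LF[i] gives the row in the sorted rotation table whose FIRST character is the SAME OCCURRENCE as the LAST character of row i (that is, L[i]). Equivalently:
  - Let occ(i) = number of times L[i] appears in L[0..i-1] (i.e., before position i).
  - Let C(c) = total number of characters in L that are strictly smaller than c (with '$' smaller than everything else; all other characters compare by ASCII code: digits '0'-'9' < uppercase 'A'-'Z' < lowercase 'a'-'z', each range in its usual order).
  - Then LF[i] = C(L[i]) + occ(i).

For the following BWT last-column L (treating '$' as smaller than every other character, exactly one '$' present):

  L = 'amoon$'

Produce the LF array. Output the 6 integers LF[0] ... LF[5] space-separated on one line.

Char counts: '$':1, 'a':1, 'm':1, 'n':1, 'o':2
C (first-col start): C('$')=0, C('a')=1, C('m')=2, C('n')=3, C('o')=4
L[0]='a': occ=0, LF[0]=C('a')+0=1+0=1
L[1]='m': occ=0, LF[1]=C('m')+0=2+0=2
L[2]='o': occ=0, LF[2]=C('o')+0=4+0=4
L[3]='o': occ=1, LF[3]=C('o')+1=4+1=5
L[4]='n': occ=0, LF[4]=C('n')+0=3+0=3
L[5]='$': occ=0, LF[5]=C('$')+0=0+0=0

Answer: 1 2 4 5 3 0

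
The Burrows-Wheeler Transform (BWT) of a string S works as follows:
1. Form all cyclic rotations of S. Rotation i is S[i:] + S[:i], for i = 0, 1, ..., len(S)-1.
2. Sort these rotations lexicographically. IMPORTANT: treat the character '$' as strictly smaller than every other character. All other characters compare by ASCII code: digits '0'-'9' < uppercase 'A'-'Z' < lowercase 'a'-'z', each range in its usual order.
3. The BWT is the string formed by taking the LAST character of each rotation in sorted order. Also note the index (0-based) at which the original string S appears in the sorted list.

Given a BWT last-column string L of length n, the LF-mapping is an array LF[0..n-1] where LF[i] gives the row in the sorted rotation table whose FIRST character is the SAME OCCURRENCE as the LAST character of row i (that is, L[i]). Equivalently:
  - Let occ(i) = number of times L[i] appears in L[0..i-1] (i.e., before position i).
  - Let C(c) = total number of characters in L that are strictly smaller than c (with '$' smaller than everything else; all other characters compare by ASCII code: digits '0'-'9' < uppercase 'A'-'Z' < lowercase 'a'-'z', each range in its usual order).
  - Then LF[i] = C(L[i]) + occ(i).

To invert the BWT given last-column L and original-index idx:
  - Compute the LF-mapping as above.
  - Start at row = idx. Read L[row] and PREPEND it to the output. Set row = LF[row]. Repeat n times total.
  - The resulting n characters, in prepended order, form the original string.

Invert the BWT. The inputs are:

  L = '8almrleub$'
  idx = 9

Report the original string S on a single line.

Answer: umbrella8$

Derivation:
LF mapping: 1 2 5 7 8 6 4 9 3 0
Walk LF starting at row 9, prepending L[row]:
  step 1: row=9, L[9]='$', prepend. Next row=LF[9]=0
  step 2: row=0, L[0]='8', prepend. Next row=LF[0]=1
  step 3: row=1, L[1]='a', prepend. Next row=LF[1]=2
  step 4: row=2, L[2]='l', prepend. Next row=LF[2]=5
  step 5: row=5, L[5]='l', prepend. Next row=LF[5]=6
  step 6: row=6, L[6]='e', prepend. Next row=LF[6]=4
  step 7: row=4, L[4]='r', prepend. Next row=LF[4]=8
  step 8: row=8, L[8]='b', prepend. Next row=LF[8]=3
  step 9: row=3, L[3]='m', prepend. Next row=LF[3]=7
  step 10: row=7, L[7]='u', prepend. Next row=LF[7]=9
Reversed output: umbrella8$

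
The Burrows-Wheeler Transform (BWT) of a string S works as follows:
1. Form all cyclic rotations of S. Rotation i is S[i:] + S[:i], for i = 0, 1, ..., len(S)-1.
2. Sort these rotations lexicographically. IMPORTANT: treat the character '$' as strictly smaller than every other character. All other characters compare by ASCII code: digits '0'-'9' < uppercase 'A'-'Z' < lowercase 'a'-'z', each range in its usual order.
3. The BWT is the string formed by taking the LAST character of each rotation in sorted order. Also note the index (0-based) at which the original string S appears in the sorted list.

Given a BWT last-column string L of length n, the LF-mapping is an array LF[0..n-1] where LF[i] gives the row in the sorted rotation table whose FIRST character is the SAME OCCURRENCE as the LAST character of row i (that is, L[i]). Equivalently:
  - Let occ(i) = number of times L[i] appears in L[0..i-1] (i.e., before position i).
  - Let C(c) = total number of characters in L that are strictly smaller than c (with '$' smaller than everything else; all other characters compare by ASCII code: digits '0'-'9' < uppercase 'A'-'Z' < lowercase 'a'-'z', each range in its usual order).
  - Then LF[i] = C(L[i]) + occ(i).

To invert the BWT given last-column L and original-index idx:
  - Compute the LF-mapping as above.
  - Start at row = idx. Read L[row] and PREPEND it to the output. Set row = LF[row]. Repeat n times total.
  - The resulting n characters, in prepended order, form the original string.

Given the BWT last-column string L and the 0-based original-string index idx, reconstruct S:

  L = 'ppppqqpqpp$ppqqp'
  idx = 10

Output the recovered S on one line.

LF mapping: 1 2 3 4 11 12 5 13 6 7 0 8 9 14 15 10
Walk LF starting at row 10, prepending L[row]:
  step 1: row=10, L[10]='$', prepend. Next row=LF[10]=0
  step 2: row=0, L[0]='p', prepend. Next row=LF[0]=1
  step 3: row=1, L[1]='p', prepend. Next row=LF[1]=2
  step 4: row=2, L[2]='p', prepend. Next row=LF[2]=3
  step 5: row=3, L[3]='p', prepend. Next row=LF[3]=4
  step 6: row=4, L[4]='q', prepend. Next row=LF[4]=11
  step 7: row=11, L[11]='p', prepend. Next row=LF[11]=8
  step 8: row=8, L[8]='p', prepend. Next row=LF[8]=6
  step 9: row=6, L[6]='p', prepend. Next row=LF[6]=5
  step 10: row=5, L[5]='q', prepend. Next row=LF[5]=12
  step 11: row=12, L[12]='p', prepend. Next row=LF[12]=9
  step 12: row=9, L[9]='p', prepend. Next row=LF[9]=7
  step 13: row=7, L[7]='q', prepend. Next row=LF[7]=13
  step 14: row=13, L[13]='q', prepend. Next row=LF[13]=14
  step 15: row=14, L[14]='q', prepend. Next row=LF[14]=15
  step 16: row=15, L[15]='p', prepend. Next row=LF[15]=10
Reversed output: pqqqppqpppqpppp$

Answer: pqqqppqpppqpppp$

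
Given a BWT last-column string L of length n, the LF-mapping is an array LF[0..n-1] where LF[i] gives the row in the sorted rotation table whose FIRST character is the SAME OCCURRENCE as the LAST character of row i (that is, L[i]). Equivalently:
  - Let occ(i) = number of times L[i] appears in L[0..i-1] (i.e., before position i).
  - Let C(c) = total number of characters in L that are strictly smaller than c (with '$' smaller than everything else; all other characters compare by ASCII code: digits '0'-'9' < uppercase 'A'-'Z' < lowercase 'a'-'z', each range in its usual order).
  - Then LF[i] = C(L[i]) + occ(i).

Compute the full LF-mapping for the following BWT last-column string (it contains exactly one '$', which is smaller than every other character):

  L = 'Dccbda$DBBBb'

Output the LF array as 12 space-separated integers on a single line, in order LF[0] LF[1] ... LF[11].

Char counts: '$':1, 'B':3, 'D':2, 'a':1, 'b':2, 'c':2, 'd':1
C (first-col start): C('$')=0, C('B')=1, C('D')=4, C('a')=6, C('b')=7, C('c')=9, C('d')=11
L[0]='D': occ=0, LF[0]=C('D')+0=4+0=4
L[1]='c': occ=0, LF[1]=C('c')+0=9+0=9
L[2]='c': occ=1, LF[2]=C('c')+1=9+1=10
L[3]='b': occ=0, LF[3]=C('b')+0=7+0=7
L[4]='d': occ=0, LF[4]=C('d')+0=11+0=11
L[5]='a': occ=0, LF[5]=C('a')+0=6+0=6
L[6]='$': occ=0, LF[6]=C('$')+0=0+0=0
L[7]='D': occ=1, LF[7]=C('D')+1=4+1=5
L[8]='B': occ=0, LF[8]=C('B')+0=1+0=1
L[9]='B': occ=1, LF[9]=C('B')+1=1+1=2
L[10]='B': occ=2, LF[10]=C('B')+2=1+2=3
L[11]='b': occ=1, LF[11]=C('b')+1=7+1=8

Answer: 4 9 10 7 11 6 0 5 1 2 3 8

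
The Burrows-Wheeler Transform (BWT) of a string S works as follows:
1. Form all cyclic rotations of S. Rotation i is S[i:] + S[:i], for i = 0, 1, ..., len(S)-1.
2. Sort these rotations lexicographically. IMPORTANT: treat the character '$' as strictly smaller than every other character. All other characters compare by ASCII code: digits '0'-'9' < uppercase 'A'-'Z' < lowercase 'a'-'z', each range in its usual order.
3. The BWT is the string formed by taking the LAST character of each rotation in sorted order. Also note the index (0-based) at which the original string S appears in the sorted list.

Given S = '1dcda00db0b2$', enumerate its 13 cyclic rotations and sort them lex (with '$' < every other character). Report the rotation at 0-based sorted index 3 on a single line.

All 13 rotations (rotation i = S[i:]+S[:i]):
  rot[0] = 1dcda00db0b2$
  rot[1] = dcda00db0b2$1
  rot[2] = cda00db0b2$1d
  rot[3] = da00db0b2$1dc
  rot[4] = a00db0b2$1dcd
  rot[5] = 00db0b2$1dcda
  rot[6] = 0db0b2$1dcda0
  rot[7] = db0b2$1dcda00
  rot[8] = b0b2$1dcda00d
  rot[9] = 0b2$1dcda00db
  rot[10] = b2$1dcda00db0
  rot[11] = 2$1dcda00db0b
  rot[12] = $1dcda00db0b2
Sorted (with $ < everything):
  sorted[0] = $1dcda00db0b2
  sorted[1] = 00db0b2$1dcda
  sorted[2] = 0b2$1dcda00db
  sorted[3] = 0db0b2$1dcda0
  sorted[4] = 1dcda00db0b2$
  sorted[5] = 2$1dcda00db0b
  sorted[6] = a00db0b2$1dcd
  sorted[7] = b0b2$1dcda00d
  sorted[8] = b2$1dcda00db0
  sorted[9] = cda00db0b2$1d
  sorted[10] = da00db0b2$1dc
  sorted[11] = db0b2$1dcda00
  sorted[12] = dcda00db0b2$1
sorted[3] = 0db0b2$1dcda0

Answer: 0db0b2$1dcda0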